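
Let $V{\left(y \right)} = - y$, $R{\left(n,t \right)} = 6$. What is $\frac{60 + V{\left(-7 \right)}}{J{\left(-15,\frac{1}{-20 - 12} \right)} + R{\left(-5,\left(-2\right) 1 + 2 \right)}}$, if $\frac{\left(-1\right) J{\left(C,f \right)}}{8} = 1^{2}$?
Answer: $- \frac{67}{2} \approx -33.5$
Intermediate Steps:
$J{\left(C,f \right)} = -8$ ($J{\left(C,f \right)} = - 8 \cdot 1^{2} = \left(-8\right) 1 = -8$)
$\frac{60 + V{\left(-7 \right)}}{J{\left(-15,\frac{1}{-20 - 12} \right)} + R{\left(-5,\left(-2\right) 1 + 2 \right)}} = \frac{60 - -7}{-8 + 6} = \frac{60 + 7}{-2} = 67 \left(- \frac{1}{2}\right) = - \frac{67}{2}$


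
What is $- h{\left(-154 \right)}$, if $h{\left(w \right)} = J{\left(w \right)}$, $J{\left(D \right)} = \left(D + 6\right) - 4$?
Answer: $152$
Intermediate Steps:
$J{\left(D \right)} = 2 + D$ ($J{\left(D \right)} = \left(6 + D\right) - 4 = 2 + D$)
$h{\left(w \right)} = 2 + w$
$- h{\left(-154 \right)} = - (2 - 154) = \left(-1\right) \left(-152\right) = 152$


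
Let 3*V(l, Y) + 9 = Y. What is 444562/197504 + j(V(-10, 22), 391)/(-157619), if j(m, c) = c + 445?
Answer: 3177559297/1415017408 ≈ 2.2456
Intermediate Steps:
V(l, Y) = -3 + Y/3
j(m, c) = 445 + c
444562/197504 + j(V(-10, 22), 391)/(-157619) = 444562/197504 + (445 + 391)/(-157619) = 444562*(1/197504) + 836*(-1/157619) = 222281/98752 - 76/14329 = 3177559297/1415017408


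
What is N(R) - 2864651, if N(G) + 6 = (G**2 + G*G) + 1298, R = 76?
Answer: -2851807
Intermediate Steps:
N(G) = 1292 + 2*G**2 (N(G) = -6 + ((G**2 + G*G) + 1298) = -6 + ((G**2 + G**2) + 1298) = -6 + (2*G**2 + 1298) = -6 + (1298 + 2*G**2) = 1292 + 2*G**2)
N(R) - 2864651 = (1292 + 2*76**2) - 2864651 = (1292 + 2*5776) - 2864651 = (1292 + 11552) - 2864651 = 12844 - 2864651 = -2851807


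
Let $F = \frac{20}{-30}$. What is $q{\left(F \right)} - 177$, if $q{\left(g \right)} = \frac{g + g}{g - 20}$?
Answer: $- \frac{5485}{31} \approx -176.94$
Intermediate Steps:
$F = - \frac{2}{3}$ ($F = 20 \left(- \frac{1}{30}\right) = - \frac{2}{3} \approx -0.66667$)
$q{\left(g \right)} = \frac{2 g}{-20 + g}$
$q{\left(F \right)} - 177 = 2 \left(- \frac{2}{3}\right) \frac{1}{-20 - \frac{2}{3}} - 177 = 2 \left(- \frac{2}{3}\right) \frac{1}{- \frac{62}{3}} - 177 = 2 \left(- \frac{2}{3}\right) \left(- \frac{3}{62}\right) - 177 = \frac{2}{31} - 177 = - \frac{5485}{31}$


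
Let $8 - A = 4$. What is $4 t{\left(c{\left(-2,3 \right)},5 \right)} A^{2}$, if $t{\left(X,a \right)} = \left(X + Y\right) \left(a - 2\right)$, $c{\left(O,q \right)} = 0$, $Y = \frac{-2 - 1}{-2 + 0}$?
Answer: $288$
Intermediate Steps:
$Y = \frac{3}{2}$ ($Y = - \frac{3}{-2} = \left(-3\right) \left(- \frac{1}{2}\right) = \frac{3}{2} \approx 1.5$)
$A = 4$ ($A = 8 - 4 = 4$)
$t{\left(X,a \right)} = \left(-2 + a\right) \left(\frac{3}{2} + X\right)$ ($t{\left(X,a \right)} = \left(X + \frac{3}{2}\right) \left(a - 2\right) = \left(\frac{3}{2} + X\right) \left(-2 + a\right) = \left(-2 + a\right) \left(\frac{3}{2} + X\right)$)
$4 t{\left(c{\left(-2,3 \right)},5 \right)} A^{2} = 4 \left(-3 - 0 + \frac{3}{2} \cdot 5 + 0 \cdot 5\right) 4^{2} = 4 \left(-3 + 0 + \frac{15}{2} + 0\right) 16 = 4 \cdot \frac{9}{2} \cdot 16 = 18 \cdot 16 = 288$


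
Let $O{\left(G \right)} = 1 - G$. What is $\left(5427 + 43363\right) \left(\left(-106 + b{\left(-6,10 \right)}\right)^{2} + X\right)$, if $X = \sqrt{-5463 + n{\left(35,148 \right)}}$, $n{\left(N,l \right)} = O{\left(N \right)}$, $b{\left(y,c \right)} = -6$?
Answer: $612021760 + 48790 i \sqrt{5497} \approx 6.1202 \cdot 10^{8} + 3.6174 \cdot 10^{6} i$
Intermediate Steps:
$n{\left(N,l \right)} = 1 - N$
$X = i \sqrt{5497}$ ($X = \sqrt{-5463 + \left(1 - 35\right)} = \sqrt{-5463 - 34} = \sqrt{-5497} = i \sqrt{5497} \approx 74.142 i$)
$\left(5427 + 43363\right) \left(\left(-106 + b{\left(-6,10 \right)}\right)^{2} + X\right) = \left(5427 + 43363\right) \left(\left(-106 - 6\right)^{2} + i \sqrt{5497}\right) = 48790 \left(\left(-112\right)^{2} + i \sqrt{5497}\right) = 48790 \left(12544 + i \sqrt{5497}\right) = 612021760 + 48790 i \sqrt{5497}$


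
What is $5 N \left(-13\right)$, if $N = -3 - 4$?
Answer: $455$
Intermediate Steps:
$N = -7$ ($N = -3 - 4 = -7$)
$5 N \left(-13\right) = 5 \left(-7\right) \left(-13\right) = \left(-35\right) \left(-13\right) = 455$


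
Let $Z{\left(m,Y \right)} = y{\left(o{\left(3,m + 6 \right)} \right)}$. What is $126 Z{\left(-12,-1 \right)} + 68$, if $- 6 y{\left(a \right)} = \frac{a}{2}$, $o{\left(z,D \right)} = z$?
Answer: $\frac{73}{2} \approx 36.5$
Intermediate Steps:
$y{\left(a \right)} = - \frac{a}{12}$ ($y{\left(a \right)} = - \frac{a \frac{1}{2}}{6} = - \frac{\frac{1}{2} a}{6} = - \frac{a}{12}$)
$Z{\left(m,Y \right)} = - \frac{1}{4}$ ($Z{\left(m,Y \right)} = \left(- \frac{1}{12}\right) 3 = - \frac{1}{4}$)
$126 Z{\left(-12,-1 \right)} + 68 = 126 \left(- \frac{1}{4}\right) + 68 = - \frac{63}{2} + 68 = \frac{73}{2}$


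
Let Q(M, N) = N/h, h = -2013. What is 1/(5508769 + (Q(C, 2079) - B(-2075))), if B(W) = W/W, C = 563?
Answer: 61/336034785 ≈ 1.8153e-7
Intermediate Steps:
Q(M, N) = -N/2013 (Q(M, N) = N/(-2013) = N*(-1/2013) = -N/2013)
B(W) = 1
1/(5508769 + (Q(C, 2079) - B(-2075))) = 1/(5508769 + (-1/2013*2079 - 1*1)) = 1/(5508769 + (-63/61 - 1)) = 1/(5508769 - 124/61) = 1/(336034785/61) = 61/336034785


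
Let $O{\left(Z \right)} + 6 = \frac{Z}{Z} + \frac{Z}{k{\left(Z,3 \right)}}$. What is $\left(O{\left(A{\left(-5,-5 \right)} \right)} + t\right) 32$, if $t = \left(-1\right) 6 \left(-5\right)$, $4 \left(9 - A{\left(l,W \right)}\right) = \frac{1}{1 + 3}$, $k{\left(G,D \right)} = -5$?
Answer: $\frac{3714}{5} \approx 742.8$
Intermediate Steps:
$A{\left(l,W \right)} = \frac{143}{16}$ ($A{\left(l,W \right)} = 9 - \frac{1}{4 \left(1 + 3\right)} = 9 - \frac{1}{4 \cdot 4} = 9 - \frac{1}{16} = \frac{143}{16}$)
$t = 30$ ($t = \left(-6\right) \left(-5\right) = 30$)
$O{\left(Z \right)} = -5 - \frac{Z}{5}$ ($O{\left(Z \right)} = -6 + \left(\frac{Z}{Z} + \frac{Z}{-5}\right) = -6 + \left(1 + Z \left(- \frac{1}{5}\right)\right) = -6 - \left(-1 + \frac{Z}{5}\right) = -5 - \frac{Z}{5}$)
$\left(O{\left(A{\left(-5,-5 \right)} \right)} + t\right) 32 = \left(\left(-5 - \frac{143}{80}\right) + 30\right) 32 = \left(- \frac{543}{80} + 30\right) 32 = \frac{1857}{80} \cdot 32 = \frac{3714}{5}$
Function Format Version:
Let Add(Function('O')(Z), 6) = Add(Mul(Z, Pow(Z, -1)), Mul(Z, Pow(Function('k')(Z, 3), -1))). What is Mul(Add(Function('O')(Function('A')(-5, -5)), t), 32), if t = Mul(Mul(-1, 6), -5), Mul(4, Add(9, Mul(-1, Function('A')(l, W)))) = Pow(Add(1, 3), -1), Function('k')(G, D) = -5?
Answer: Rational(3714, 5) ≈ 742.80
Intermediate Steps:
Function('A')(l, W) = Rational(143, 16) (Function('A')(l, W) = Add(9, Mul(Rational(-1, 4), Pow(Add(1, 3), -1))) = Add(9, Mul(Rational(-1, 4), Pow(4, -1))) = Add(9, Mul(Rational(-1, 4), Rational(1, 4))) = Add(9, Rational(-1, 16)) = Rational(143, 16))
t = 30 (t = Mul(-6, -5) = 30)
Function('O')(Z) = Add(-5, Mul(Rational(-1, 5), Z)) (Function('O')(Z) = Add(-6, Add(Mul(Z, Pow(Z, -1)), Mul(Z, Pow(-5, -1)))) = Add(-6, Add(1, Mul(Z, Rational(-1, 5)))) = Add(-6, Add(1, Mul(Rational(-1, 5), Z))) = Add(-5, Mul(Rational(-1, 5), Z)))
Mul(Add(Function('O')(Function('A')(-5, -5)), t), 32) = Mul(Add(Add(-5, Mul(Rational(-1, 5), Rational(143, 16))), 30), 32) = Mul(Add(Add(-5, Rational(-143, 80)), 30), 32) = Mul(Add(Rational(-543, 80), 30), 32) = Mul(Rational(1857, 80), 32) = Rational(3714, 5)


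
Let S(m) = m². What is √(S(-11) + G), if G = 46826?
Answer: √46947 ≈ 216.67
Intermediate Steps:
√(S(-11) + G) = √((-11)² + 46826) = √(121 + 46826) = √46947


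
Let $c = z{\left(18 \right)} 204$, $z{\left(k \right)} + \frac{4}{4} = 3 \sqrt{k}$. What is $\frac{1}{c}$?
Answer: $\frac{1}{32844} + \frac{3 \sqrt{2}}{10948} \approx 0.00041797$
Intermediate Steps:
$z{\left(k \right)} = -1 + 3 \sqrt{k}$
$c = -204 + 1836 \sqrt{2}$ ($c = \left(-1 + 3 \sqrt{18}\right) 204 = \left(-1 + 3 \cdot 3 \sqrt{2}\right) 204 = \left(-1 + 9 \sqrt{2}\right) 204 = -204 + 1836 \sqrt{2} \approx 2392.5$)
$\frac{1}{c} = \frac{1}{-204 + 1836 \sqrt{2}}$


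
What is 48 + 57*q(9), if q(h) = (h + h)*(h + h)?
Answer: 18516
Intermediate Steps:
q(h) = 4*h² (q(h) = (2*h)*(2*h) = 4*h²)
48 + 57*q(9) = 48 + 57*(4*9²) = 48 + 57*(4*81) = 48 + 57*324 = 48 + 18468 = 18516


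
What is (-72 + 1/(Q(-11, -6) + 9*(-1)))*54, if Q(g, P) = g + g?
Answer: -120582/31 ≈ -3889.7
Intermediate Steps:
Q(g, P) = 2*g
(-72 + 1/(Q(-11, -6) + 9*(-1)))*54 = (-72 + 1/(2*(-11) + 9*(-1)))*54 = (-72 + 1/(-22 - 9))*54 = (-72 + 1/(-31))*54 = (-72 - 1/31)*54 = -2233/31*54 = -120582/31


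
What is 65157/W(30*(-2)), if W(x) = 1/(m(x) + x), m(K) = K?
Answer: -7818840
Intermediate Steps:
W(x) = 1/(2*x) (W(x) = 1/(x + x) = 1/(2*x))
65157/W(30*(-2)) = 65157/((1/(2*((30*(-2)))))) = 65157/(((½)/(-60))) = 65157/(((½)*(-1/60))) = 65157/(-1/120) = 65157*(-120) = -7818840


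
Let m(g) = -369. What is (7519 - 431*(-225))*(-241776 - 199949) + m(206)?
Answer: -46157612519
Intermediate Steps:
(7519 - 431*(-225))*(-241776 - 199949) + m(206) = (7519 - 431*(-225))*(-241776 - 199949) - 369 = (7519 + 96975)*(-441725) - 369 = 104494*(-441725) - 369 = -46157612150 - 369 = -46157612519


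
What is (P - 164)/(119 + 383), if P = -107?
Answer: -271/502 ≈ -0.53984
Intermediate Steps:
(P - 164)/(119 + 383) = (-107 - 164)/(119 + 383) = -271/502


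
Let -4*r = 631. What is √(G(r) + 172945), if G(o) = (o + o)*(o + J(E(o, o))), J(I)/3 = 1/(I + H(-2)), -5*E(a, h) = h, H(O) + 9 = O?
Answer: √66868411378/548 ≈ 471.88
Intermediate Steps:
r = -631/4 (r = -¼*631 = -631/4 ≈ -157.75)
H(O) = -9 + O
E(a, h) = -h/5
J(I) = 3/(-11 + I) (J(I) = 3/(I + (-9 - 2)) = 3/(I - 11) = 3/(-11 + I))
G(o) = 2*o*(o + 3/(-11 - o/5)) (G(o) = (o + o)*(o + 3/(-11 - o/5)) = (2*o)*(o + 3/(-11 - o/5)) = 2*o*(o + 3/(-11 - o/5)))
√(G(r) + 172945) = √(2*(-631/4)*(-15 - 631*(55 - 631/4)/4)/(55 - 631/4) + 172945) = √(2*(-631/4)*(-15 - 631/4*(-411/4))/(-411/4) + 172945) = √(2*(-631/4)*(-4/411)*(-15 + 259341/16) + 172945) = √(2*(-631/4)*(-4/411)*(259101/16) + 172945) = √(54497577/1096 + 172945) = √(244045297/1096) = √66868411378/548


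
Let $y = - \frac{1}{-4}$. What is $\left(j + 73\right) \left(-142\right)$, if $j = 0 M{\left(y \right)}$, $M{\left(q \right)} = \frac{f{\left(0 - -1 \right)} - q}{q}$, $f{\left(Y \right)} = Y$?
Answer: $-10366$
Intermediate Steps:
$y = \frac{1}{4}$ ($y = \left(-1\right) \left(- \frac{1}{4}\right) = \frac{1}{4} \approx 0.25$)
$M{\left(q \right)} = \frac{1 - q}{q}$ ($M{\left(q \right)} = \frac{\left(0 - -1\right) - q}{q} = \frac{\left(0 + 1\right) - q}{q} = \frac{1 - q}{q}$)
$j = 0$ ($j = 0 \frac{1}{\frac{1}{4}} \left(1 - \frac{1}{4}\right) = 0 \cdot 4 \left(1 - \frac{1}{4}\right) = 0 \cdot 4 \cdot \frac{3}{4} = 0 \cdot 3 = 0$)
$\left(j + 73\right) \left(-142\right) = \left(0 + 73\right) \left(-142\right) = 73 \left(-142\right) = -10366$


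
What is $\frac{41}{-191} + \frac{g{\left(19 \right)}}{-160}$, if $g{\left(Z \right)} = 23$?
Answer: $- \frac{10953}{30560} \approx -0.35841$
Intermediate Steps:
$\frac{41}{-191} + \frac{g{\left(19 \right)}}{-160} = \frac{41}{-191} + \frac{23}{-160} = 41 \left(- \frac{1}{191}\right) + 23 \left(- \frac{1}{160}\right) = - \frac{41}{191} - \frac{23}{160} = - \frac{10953}{30560}$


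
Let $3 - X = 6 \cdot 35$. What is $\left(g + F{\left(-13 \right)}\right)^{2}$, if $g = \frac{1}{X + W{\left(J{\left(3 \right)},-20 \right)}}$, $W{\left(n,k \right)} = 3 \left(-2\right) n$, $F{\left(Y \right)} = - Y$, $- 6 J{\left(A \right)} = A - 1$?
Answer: $\frac{7096896}{42025} \approx 168.87$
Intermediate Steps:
$J{\left(A \right)} = \frac{1}{6} - \frac{A}{6}$ ($J{\left(A \right)} = - \frac{A - 1}{6} = - \frac{-1 + A}{6} = \frac{1}{6} - \frac{A}{6}$)
$W{\left(n,k \right)} = - 6 n$
$X = -207$ ($X = 3 - 6 \cdot 35 = 3 - 210 = -207$)
$g = - \frac{1}{205}$ ($g = \frac{1}{-207 - 6 \left(\frac{1}{6} - \frac{1}{2}\right)} = \frac{1}{-207 - -2} = \frac{1}{-207 + 2} = \frac{1}{-205} = - \frac{1}{205} \approx -0.0048781$)
$\left(g + F{\left(-13 \right)}\right)^{2} = \left(- \frac{1}{205} - -13\right)^{2} = \left(- \frac{1}{205} + 13\right)^{2} = \left(\frac{2664}{205}\right)^{2} = \frac{7096896}{42025}$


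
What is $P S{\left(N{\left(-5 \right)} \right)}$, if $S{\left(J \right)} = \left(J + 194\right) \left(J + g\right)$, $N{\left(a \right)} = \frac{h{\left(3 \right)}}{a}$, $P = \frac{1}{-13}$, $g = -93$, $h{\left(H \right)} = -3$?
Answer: $\frac{449526}{325} \approx 1383.2$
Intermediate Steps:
$P = - \frac{1}{13} \approx -0.076923$
$N{\left(a \right)} = - \frac{3}{a}$
$S{\left(J \right)} = \left(-93 + J\right) \left(194 + J\right)$ ($S{\left(J \right)} = \left(J + 194\right) \left(J - 93\right) = \left(194 + J\right) \left(-93 + J\right) = \left(-93 + J\right) \left(194 + J\right)$)
$P S{\left(N{\left(-5 \right)} \right)} = - \frac{-18042 + \left(- \frac{3}{-5}\right)^{2} + 101 \left(- \frac{3}{-5}\right)}{13} = - \frac{-18042 + \left(\left(-3\right) \left(- \frac{1}{5}\right)\right)^{2} + 101 \left(\left(-3\right) \left(- \frac{1}{5}\right)\right)}{13} = - \frac{-18042 + \left(\frac{3}{5}\right)^{2} + 101 \cdot \frac{3}{5}}{13} = - \frac{-18042 + \frac{9}{25} + \frac{303}{5}}{13} = \left(- \frac{1}{13}\right) \left(- \frac{449526}{25}\right) = \frac{449526}{325}$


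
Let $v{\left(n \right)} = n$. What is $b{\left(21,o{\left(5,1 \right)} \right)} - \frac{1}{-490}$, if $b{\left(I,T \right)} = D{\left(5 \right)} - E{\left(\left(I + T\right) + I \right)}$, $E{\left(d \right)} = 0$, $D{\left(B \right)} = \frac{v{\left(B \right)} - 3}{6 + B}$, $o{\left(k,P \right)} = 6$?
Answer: $\frac{991}{5390} \approx 0.18386$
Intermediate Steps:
$D{\left(B \right)} = \frac{-3 + B}{6 + B}$ ($D{\left(B \right)} = \frac{B - 3}{6 + B} = \frac{-3 + B}{6 + B}$)
$b{\left(I,T \right)} = \frac{2}{11}$ ($b{\left(I,T \right)} = \frac{-3 + 5}{6 + 5} - 0 = \frac{1}{11} \cdot 2 + 0 = \frac{2}{11} + 0 = \frac{2}{11}$)
$b{\left(21,o{\left(5,1 \right)} \right)} - \frac{1}{-490} = \frac{2}{11} - \frac{1}{-490} = \frac{2}{11} - - \frac{1}{490} = \frac{2}{11} + \frac{1}{490} = \frac{991}{5390}$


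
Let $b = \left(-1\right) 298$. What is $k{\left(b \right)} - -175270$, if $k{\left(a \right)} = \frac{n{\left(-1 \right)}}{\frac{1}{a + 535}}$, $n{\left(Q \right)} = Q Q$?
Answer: $175507$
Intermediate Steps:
$n{\left(Q \right)} = Q^{2}$
$b = -298$
$k{\left(a \right)} = 535 + a$ ($k{\left(a \right)} = \frac{\left(-1\right)^{2}}{\frac{1}{a + 535}} = 1 \frac{1}{\frac{1}{535 + a}} = 1 \left(535 + a\right) = 535 + a$)
$k{\left(b \right)} - -175270 = \left(535 - 298\right) - -175270 = 237 + 175270 = 175507$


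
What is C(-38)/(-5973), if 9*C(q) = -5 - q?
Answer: -1/1629 ≈ -0.00061387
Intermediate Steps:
C(q) = -5/9 - q/9 (C(q) = (-5 - q)/9 = -5/9 - q/9)
C(-38)/(-5973) = (-5/9 - ⅑*(-38))/(-5973) = (-5/9 + 38/9)*(-1/5973) = (11/3)*(-1/5973) = -1/1629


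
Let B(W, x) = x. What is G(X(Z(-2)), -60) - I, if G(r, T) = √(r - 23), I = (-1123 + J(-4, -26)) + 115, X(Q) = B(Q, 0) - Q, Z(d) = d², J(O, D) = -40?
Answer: 1048 + 3*I*√3 ≈ 1048.0 + 5.1962*I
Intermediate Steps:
X(Q) = -Q (X(Q) = 0 - Q = -Q)
I = -1048 (I = (-1123 - 40) + 115 = -1163 + 115 = -1048)
G(r, T) = √(-23 + r)
G(X(Z(-2)), -60) - I = √(-23 - 1*(-2)²) - 1*(-1048) = √(-23 - 1*4) + 1048 = √(-23 - 4) + 1048 = √(-27) + 1048 = 3*I*√3 + 1048 = 1048 + 3*I*√3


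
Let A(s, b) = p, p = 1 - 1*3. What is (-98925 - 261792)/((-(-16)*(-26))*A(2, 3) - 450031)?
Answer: 120239/149733 ≈ 0.80302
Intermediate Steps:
p = -2 (p = 1 - 3 = -2)
A(s, b) = -2
(-98925 - 261792)/((-(-16)*(-26))*A(2, 3) - 450031) = (-98925 - 261792)/(-(-16)*(-26)*(-2) - 450031) = -360717/(-16*26*(-2) - 450031) = -360717/(-416*(-2) - 450031) = -360717/(832 - 450031) = -360717/(-449199) = -360717*(-1/449199) = 120239/149733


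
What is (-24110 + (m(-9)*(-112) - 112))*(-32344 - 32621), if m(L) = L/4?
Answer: 1557211050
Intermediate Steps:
m(L) = L/4 (m(L) = L*(¼) = L/4)
(-24110 + (m(-9)*(-112) - 112))*(-32344 - 32621) = (-24110 + (((¼)*(-9))*(-112) - 112))*(-32344 - 32621) = (-24110 + (-9/4*(-112) - 112))*(-64965) = (-24110 + (252 - 112))*(-64965) = (-24110 + 140)*(-64965) = -23970*(-64965) = 1557211050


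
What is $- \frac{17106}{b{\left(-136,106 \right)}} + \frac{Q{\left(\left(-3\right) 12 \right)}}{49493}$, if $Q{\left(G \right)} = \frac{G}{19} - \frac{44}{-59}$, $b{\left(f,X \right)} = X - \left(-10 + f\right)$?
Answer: $- \frac{158178246799}{2330229426} \approx -67.881$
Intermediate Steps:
$b{\left(f,X \right)} = 10 + X - f$
$Q{\left(G \right)} = \frac{44}{59} + \frac{G}{19}$ ($Q{\left(G \right)} = G \frac{1}{19} - - \frac{44}{59} = \frac{G}{19} + \frac{44}{59} = \frac{44}{59} + \frac{G}{19}$)
$- \frac{17106}{b{\left(-136,106 \right)}} + \frac{Q{\left(\left(-3\right) 12 \right)}}{49493} = - \frac{17106}{10 + 106 - -136} + \frac{\frac{44}{59} + \frac{\left(-3\right) 12}{19}}{49493} = - \frac{17106}{10 + 106 + 136} + \left(\frac{44}{59} + \frac{1}{19} \left(-36\right)\right) \frac{1}{49493} = - \frac{17106}{252} + \left(\frac{44}{59} - \frac{36}{19}\right) \frac{1}{49493} = \left(-17106\right) \frac{1}{252} - \frac{1288}{55481653} = - \frac{2851}{42} - \frac{1288}{55481653} = - \frac{158178246799}{2330229426}$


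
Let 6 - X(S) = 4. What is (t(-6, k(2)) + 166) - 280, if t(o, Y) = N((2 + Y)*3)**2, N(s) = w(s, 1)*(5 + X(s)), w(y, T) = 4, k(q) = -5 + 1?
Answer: 670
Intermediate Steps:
k(q) = -4
X(S) = 2 (X(S) = 6 - 1*4 = 6 - 4 = 2)
N(s) = 28 (N(s) = 4*(5 + 2) = 4*7 = 28)
t(o, Y) = 784 (t(o, Y) = 28**2 = 784)
(t(-6, k(2)) + 166) - 280 = (784 + 166) - 280 = 950 - 280 = 670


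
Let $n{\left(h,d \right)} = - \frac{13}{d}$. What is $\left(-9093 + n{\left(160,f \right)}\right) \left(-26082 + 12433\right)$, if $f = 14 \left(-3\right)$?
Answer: $\frac{5212457557}{42} \approx 1.2411 \cdot 10^{8}$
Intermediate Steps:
$f = -42$
$\left(-9093 + n{\left(160,f \right)}\right) \left(-26082 + 12433\right) = \left(-9093 - \frac{13}{-42}\right) \left(-26082 + 12433\right) = \left(-9093 - - \frac{13}{42}\right) \left(-13649\right) = \left(-9093 + \frac{13}{42}\right) \left(-13649\right) = \left(- \frac{381893}{42}\right) \left(-13649\right) = \frac{5212457557}{42}$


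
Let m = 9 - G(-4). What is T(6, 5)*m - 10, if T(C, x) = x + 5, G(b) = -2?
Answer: 100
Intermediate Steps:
m = 11 (m = 9 - 1*(-2) = 9 + 2 = 11)
T(C, x) = 5 + x
T(6, 5)*m - 10 = (5 + 5)*11 - 10 = 10*11 - 10 = 110 - 10 = 100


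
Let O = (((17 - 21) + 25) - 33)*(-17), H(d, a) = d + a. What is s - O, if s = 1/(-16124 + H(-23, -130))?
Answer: -3320509/16277 ≈ -204.00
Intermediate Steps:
H(d, a) = a + d
O = 204 (O = ((-4 + 25) - 33)*(-17) = (21 - 33)*(-17) = -12*(-17) = 204)
s = -1/16277 (s = 1/(-16124 + (-130 - 23)) = 1/(-16124 - 153) = 1/(-16277) = -1/16277 ≈ -6.1436e-5)
s - O = -1/16277 - 1*204 = -1/16277 - 204 = -3320509/16277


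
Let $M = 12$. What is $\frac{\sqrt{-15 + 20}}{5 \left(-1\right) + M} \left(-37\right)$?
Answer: $- \frac{37 \sqrt{5}}{7} \approx -11.819$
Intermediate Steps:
$\frac{\sqrt{-15 + 20}}{5 \left(-1\right) + M} \left(-37\right) = \frac{\sqrt{-15 + 20}}{5 \left(-1\right) + 12} \left(-37\right) = \frac{\sqrt{5}}{-5 + 12} \left(-37\right) = \frac{\sqrt{5}}{7} \left(-37\right) = - \frac{37 \sqrt{5}}{7}$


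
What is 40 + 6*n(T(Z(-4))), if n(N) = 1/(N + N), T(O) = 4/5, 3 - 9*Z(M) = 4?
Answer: 175/4 ≈ 43.750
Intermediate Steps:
Z(M) = -⅑ (Z(M) = ⅓ - ⅑*4 = ⅓ - 4/9 = -⅑)
T(O) = ⅘ (T(O) = 4*(⅕) = ⅘)
n(N) = 1/(2*N)
40 + 6*n(T(Z(-4))) = 40 + 6*(1/(2*(⅘))) = 40 + 6*((½)*(5/4)) = 40 + 6*(5/8) = 40 + 15/4 = 175/4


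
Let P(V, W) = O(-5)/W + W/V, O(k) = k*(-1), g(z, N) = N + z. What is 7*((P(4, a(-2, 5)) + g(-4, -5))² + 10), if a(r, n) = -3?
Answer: 141463/144 ≈ 982.38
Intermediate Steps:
O(k) = -k
P(V, W) = 5/W + W/V (P(V, W) = (-1*(-5))/W + W/V = 5/W + W/V)
7*((P(4, a(-2, 5)) + g(-4, -5))² + 10) = 7*(((5/(-3) - 3/4) + (-5 - 4))² + 10) = 7*(((5*(-⅓) - 3*¼) - 9)² + 10) = 7*(((-5/3 - ¾) - 9)² + 10) = 7*((-29/12 - 9)² + 10) = 7*((-137/12)² + 10) = 7*(18769/144 + 10) = 7*(20209/144) = 141463/144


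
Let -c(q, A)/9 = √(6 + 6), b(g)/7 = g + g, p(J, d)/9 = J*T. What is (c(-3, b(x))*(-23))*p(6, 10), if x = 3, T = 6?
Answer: 134136*√3 ≈ 2.3233e+5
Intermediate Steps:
p(J, d) = 54*J (p(J, d) = 9*(J*6) = 9*(6*J) = 54*J)
b(g) = 14*g (b(g) = 7*(g + g) = 7*(2*g) = 14*g)
c(q, A) = -18*√3 (c(q, A) = -9*√(6 + 6) = -18*√3)
(c(-3, b(x))*(-23))*p(6, 10) = (-18*√3*(-23))*(54*6) = (414*√3)*324 = 134136*√3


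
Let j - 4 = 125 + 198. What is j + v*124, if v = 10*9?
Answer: 11487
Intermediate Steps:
j = 327 (j = 4 + (125 + 198) = 4 + 323 = 327)
v = 90
j + v*124 = 327 + 90*124 = 327 + 11160 = 11487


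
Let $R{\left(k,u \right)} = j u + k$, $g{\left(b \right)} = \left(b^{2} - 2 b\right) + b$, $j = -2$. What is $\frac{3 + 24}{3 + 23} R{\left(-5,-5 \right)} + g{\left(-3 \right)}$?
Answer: $\frac{447}{26} \approx 17.192$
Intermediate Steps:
$g{\left(b \right)} = b^{2} - b$
$R{\left(k,u \right)} = k - 2 u$ ($R{\left(k,u \right)} = - 2 u + k = k - 2 u$)
$\frac{3 + 24}{3 + 23} R{\left(-5,-5 \right)} + g{\left(-3 \right)} = \frac{3 + 24}{3 + 23} \left(-5 - -10\right) - 3 \left(-1 - 3\right) = \frac{27}{26} \left(-5 + 10\right) - -12 = 27 \cdot \frac{1}{26} \cdot 5 + 12 = \frac{27}{26} \cdot 5 + 12 = \frac{135}{26} + 12 = \frac{447}{26}$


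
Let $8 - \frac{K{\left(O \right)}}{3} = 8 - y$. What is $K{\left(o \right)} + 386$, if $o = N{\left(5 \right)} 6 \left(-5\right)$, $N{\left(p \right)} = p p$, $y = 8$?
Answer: $410$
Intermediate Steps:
$N{\left(p \right)} = p^{2}$
$o = -750$ ($o = 5^{2} \cdot 6 \left(-5\right) = 25 \cdot 6 \left(-5\right) = 150 \left(-5\right) = -750$)
$K{\left(O \right)} = 24$ ($K{\left(O \right)} = 24 - 3 \left(8 - 8\right) = 24 - 0 = 24 + 0 = 24$)
$K{\left(o \right)} + 386 = 24 + 386 = 410$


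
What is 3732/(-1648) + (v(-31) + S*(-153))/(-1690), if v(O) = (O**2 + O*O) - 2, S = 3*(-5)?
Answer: -331335/69628 ≈ -4.7586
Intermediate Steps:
S = -15
v(O) = -2 + 2*O**2 (v(O) = (O**2 + O**2) - 2 = 2*O**2 - 2 = -2 + 2*O**2)
3732/(-1648) + (v(-31) + S*(-153))/(-1690) = 3732/(-1648) + ((-2 + 2*(-31)**2) - 15*(-153))/(-1690) = 3732*(-1/1648) + ((-2 + 2*961) + 2295)*(-1/1690) = -933/412 + ((-2 + 1922) + 2295)*(-1/1690) = -933/412 + (1920 + 2295)*(-1/1690) = -933/412 + 4215*(-1/1690) = -933/412 - 843/338 = -331335/69628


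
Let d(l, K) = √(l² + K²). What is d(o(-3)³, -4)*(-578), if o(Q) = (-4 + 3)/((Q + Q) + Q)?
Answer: -578*√8503057/729 ≈ -2312.0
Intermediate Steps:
o(Q) = -1/(3*Q) (o(Q) = -1/(2*Q + Q) = -1/(3*Q))
d(l, K) = √(K² + l²)
d(o(-3)³, -4)*(-578) = √((-4)² + ((-⅓/(-3))³)²)*(-578) = √(16 + ((-⅓*(-⅓))³)²)*(-578) = √(16 + ((⅑)³)²)*(-578) = √(16 + (1/729)²)*(-578) = √(16 + 1/531441)*(-578) = √(8503057/531441)*(-578) = (√8503057/729)*(-578) = -578*√8503057/729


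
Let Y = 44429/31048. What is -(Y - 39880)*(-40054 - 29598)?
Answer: -21559902658943/7762 ≈ -2.7776e+9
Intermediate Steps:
Y = 44429/31048 (Y = 44429*(1/31048) = 44429/31048 ≈ 1.4310)
-(Y - 39880)*(-40054 - 29598) = -(44429/31048 - 39880)*(-40054 - 29598) = -(-1238149811)*(-69652)/31048 = -1*21559902658943/7762 = -21559902658943/7762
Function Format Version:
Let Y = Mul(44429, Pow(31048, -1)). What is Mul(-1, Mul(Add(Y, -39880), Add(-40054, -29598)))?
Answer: Rational(-21559902658943, 7762) ≈ -2.7776e+9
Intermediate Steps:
Y = Rational(44429, 31048) (Y = Mul(44429, Rational(1, 31048)) = Rational(44429, 31048) ≈ 1.4310)
Mul(-1, Mul(Add(Y, -39880), Add(-40054, -29598))) = Mul(-1, Mul(Add(Rational(44429, 31048), -39880), Add(-40054, -29598))) = Mul(-1, Mul(Rational(-1238149811, 31048), -69652)) = Mul(-1, Rational(21559902658943, 7762)) = Rational(-21559902658943, 7762)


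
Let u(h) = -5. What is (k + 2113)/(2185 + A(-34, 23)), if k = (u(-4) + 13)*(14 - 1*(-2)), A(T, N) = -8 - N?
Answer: 747/718 ≈ 1.0404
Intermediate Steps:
k = 128 (k = (-5 + 13)*(14 - 1*(-2)) = 8*(14 + 2) = 8*16 = 128)
(k + 2113)/(2185 + A(-34, 23)) = (128 + 2113)/(2185 + (-8 - 1*23)) = 2241/(2185 + (-8 - 23)) = 2241/(2185 - 31) = 2241/2154 = 2241*(1/2154) = 747/718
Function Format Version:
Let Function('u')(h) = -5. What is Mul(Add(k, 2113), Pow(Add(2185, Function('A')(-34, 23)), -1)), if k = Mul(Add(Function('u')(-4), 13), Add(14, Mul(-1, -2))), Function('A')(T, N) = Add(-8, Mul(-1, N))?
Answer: Rational(747, 718) ≈ 1.0404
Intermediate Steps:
k = 128 (k = Mul(Add(-5, 13), Add(14, Mul(-1, -2))) = Mul(8, Add(14, 2)) = Mul(8, 16) = 128)
Mul(Add(k, 2113), Pow(Add(2185, Function('A')(-34, 23)), -1)) = Mul(Add(128, 2113), Pow(Add(2185, Add(-8, Mul(-1, 23))), -1)) = Mul(2241, Pow(Add(2185, Add(-8, -23)), -1)) = Mul(2241, Pow(Add(2185, -31), -1)) = Mul(2241, Pow(2154, -1)) = Mul(2241, Rational(1, 2154)) = Rational(747, 718)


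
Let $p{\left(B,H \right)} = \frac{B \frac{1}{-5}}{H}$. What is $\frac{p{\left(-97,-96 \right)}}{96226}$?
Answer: $- \frac{97}{46188480} \approx -2.1001 \cdot 10^{-6}$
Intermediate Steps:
$p{\left(B,H \right)} = - \frac{B}{5 H}$ ($p{\left(B,H \right)} = \frac{B \left(- \frac{1}{5}\right)}{H} = \frac{\left(- \frac{1}{5}\right) B}{H} = - \frac{B}{5 H}$)
$\frac{p{\left(-97,-96 \right)}}{96226} = \frac{\left(- \frac{1}{5}\right) \left(-97\right) \frac{1}{-96}}{96226} = \left(- \frac{1}{5}\right) \left(-97\right) \left(- \frac{1}{96}\right) \frac{1}{96226} = \left(- \frac{97}{480}\right) \frac{1}{96226} = - \frac{97}{46188480}$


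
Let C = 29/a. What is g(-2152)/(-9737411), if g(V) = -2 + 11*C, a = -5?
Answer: 329/48687055 ≈ 6.7574e-6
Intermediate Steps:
C = -29/5 (C = 29/(-5) = 29*(-1/5) = -29/5 ≈ -5.8000)
g(V) = -329/5 (g(V) = -2 + 11*(-29/5) = -2 - 319/5 = -329/5)
g(-2152)/(-9737411) = -329/5/(-9737411) = -329/5*(-1/9737411) = 329/48687055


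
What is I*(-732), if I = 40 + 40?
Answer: -58560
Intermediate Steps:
I = 80
I*(-732) = 80*(-732) = -58560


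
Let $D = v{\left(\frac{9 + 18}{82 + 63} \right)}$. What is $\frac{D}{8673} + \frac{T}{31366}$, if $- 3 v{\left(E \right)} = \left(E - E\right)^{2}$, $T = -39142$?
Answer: $- \frac{19571}{15683} \approx -1.2479$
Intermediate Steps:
$v{\left(E \right)} = 0$ ($v{\left(E \right)} = - \frac{\left(E - E\right)^{2}}{3} = - \frac{0^{2}}{3} = \left(- \frac{1}{3}\right) 0 = 0$)
$D = 0$
$\frac{D}{8673} + \frac{T}{31366} = \frac{0}{8673} - \frac{39142}{31366} = 0 \cdot \frac{1}{8673} - \frac{19571}{15683} = 0 - \frac{19571}{15683} = - \frac{19571}{15683}$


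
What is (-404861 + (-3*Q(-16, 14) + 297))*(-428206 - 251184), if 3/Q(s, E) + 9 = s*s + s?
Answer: 21163970707090/77 ≈ 2.7486e+11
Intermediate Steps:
Q(s, E) = 3/(-9 + s + s²) (Q(s, E) = 3/(-9 + (s*s + s)) = 3/(-9 + (s² + s)) = 3/(-9 + (s + s²)) = 3/(-9 + s + s²))
(-404861 + (-3*Q(-16, 14) + 297))*(-428206 - 251184) = (-404861 + (-9/(-9 - 16 + (-16)²) + 297))*(-428206 - 251184) = (-404861 + (-9/(-9 - 16 + 256) + 297))*(-679390) = (-404861 + (-9/231 + 297))*(-679390) = (-404861 + (-3*1/77 + 297))*(-679390) = (-404861 + (-3/77 + 297))*(-679390) = (-404861 + 22866/77)*(-679390) = -31151431/77*(-679390) = 21163970707090/77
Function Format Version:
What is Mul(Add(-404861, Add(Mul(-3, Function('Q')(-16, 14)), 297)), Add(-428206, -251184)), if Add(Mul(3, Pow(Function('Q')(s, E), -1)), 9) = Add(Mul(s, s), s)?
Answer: Rational(21163970707090, 77) ≈ 2.7486e+11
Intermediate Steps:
Function('Q')(s, E) = Mul(3, Pow(Add(-9, s, Pow(s, 2)), -1)) (Function('Q')(s, E) = Mul(3, Pow(Add(-9, Add(Mul(s, s), s)), -1)) = Mul(3, Pow(Add(-9, Add(Pow(s, 2), s)), -1)) = Mul(3, Pow(Add(-9, Add(s, Pow(s, 2))), -1)) = Mul(3, Pow(Add(-9, s, Pow(s, 2)), -1)))
Mul(Add(-404861, Add(Mul(-3, Function('Q')(-16, 14)), 297)), Add(-428206, -251184)) = Mul(Add(-404861, Add(Mul(-3, Mul(3, Pow(Add(-9, -16, Pow(-16, 2)), -1))), 297)), Add(-428206, -251184)) = Mul(Add(-404861, Add(Mul(-3, Mul(3, Pow(Add(-9, -16, 256), -1))), 297)), -679390) = Mul(Add(-404861, Add(Mul(-3, Mul(3, Pow(231, -1))), 297)), -679390) = Mul(Add(-404861, Add(Mul(-3, Mul(3, Rational(1, 231))), 297)), -679390) = Mul(Add(-404861, Add(Mul(-3, Rational(1, 77)), 297)), -679390) = Mul(Add(-404861, Add(Rational(-3, 77), 297)), -679390) = Mul(Add(-404861, Rational(22866, 77)), -679390) = Mul(Rational(-31151431, 77), -679390) = Rational(21163970707090, 77)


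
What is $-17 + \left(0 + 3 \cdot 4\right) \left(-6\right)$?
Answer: $-89$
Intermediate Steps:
$-17 + \left(0 + 3 \cdot 4\right) \left(-6\right) = -17 + \left(0 + 12\right) \left(-6\right) = -17 + 12 \left(-6\right) = -17 - 72 = -89$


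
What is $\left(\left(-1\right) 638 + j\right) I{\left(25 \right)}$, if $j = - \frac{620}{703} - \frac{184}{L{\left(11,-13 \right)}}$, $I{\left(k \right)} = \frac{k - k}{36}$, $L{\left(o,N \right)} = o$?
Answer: $0$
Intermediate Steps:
$I{\left(k \right)} = 0$ ($I{\left(k \right)} = 0 \cdot \frac{1}{36} = 0$)
$j = - \frac{136172}{7733}$ ($j = - \frac{620}{703} - \frac{184}{11} = - \frac{136172}{7733} \approx -17.609$)
$\left(\left(-1\right) 638 + j\right) I{\left(25 \right)} = \left(\left(-1\right) 638 - \frac{136172}{7733}\right) 0 = \left(-638 - \frac{136172}{7733}\right) 0 = \left(- \frac{5069826}{7733}\right) 0 = 0$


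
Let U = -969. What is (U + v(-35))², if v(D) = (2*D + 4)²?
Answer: 11471769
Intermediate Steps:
v(D) = (4 + 2*D)²
(U + v(-35))² = (-969 + 4*(2 - 35)²)² = (-969 + 4*(-33)²)² = (-969 + 4*1089)² = (-969 + 4356)² = 3387² = 11471769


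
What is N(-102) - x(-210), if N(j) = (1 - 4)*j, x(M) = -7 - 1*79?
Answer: 392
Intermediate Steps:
x(M) = -86 (x(M) = -7 - 79 = -86)
N(j) = -3*j
N(-102) - x(-210) = -3*(-102) - 1*(-86) = 306 + 86 = 392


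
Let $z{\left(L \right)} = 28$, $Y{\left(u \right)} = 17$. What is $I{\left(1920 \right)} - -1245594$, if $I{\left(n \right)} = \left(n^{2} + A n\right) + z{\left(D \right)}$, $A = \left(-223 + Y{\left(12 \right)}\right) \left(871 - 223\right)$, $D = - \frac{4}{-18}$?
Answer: $-251364938$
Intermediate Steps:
$D = \frac{2}{9}$ ($D = \left(-4\right) \left(- \frac{1}{18}\right) = \frac{2}{9} \approx 0.22222$)
$A = -133488$ ($A = \left(-223 + 17\right) \left(871 - 223\right) = \left(-206\right) 648 = -133488$)
$I{\left(n \right)} = 28 + n^{2} - 133488 n$ ($I{\left(n \right)} = \left(n^{2} - 133488 n\right) + 28 = 28 + n^{2} - 133488 n$)
$I{\left(1920 \right)} - -1245594 = \left(28 + 1920^{2} - 256296960\right) - -1245594 = \left(28 + 3686400 - 256296960\right) + 1245594 = -252610532 + 1245594 = -251364938$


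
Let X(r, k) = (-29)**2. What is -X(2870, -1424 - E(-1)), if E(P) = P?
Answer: -841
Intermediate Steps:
X(r, k) = 841
-X(2870, -1424 - E(-1)) = -1*841 = -841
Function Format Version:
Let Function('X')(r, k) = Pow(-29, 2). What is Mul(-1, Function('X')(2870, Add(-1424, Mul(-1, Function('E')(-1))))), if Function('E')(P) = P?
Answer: -841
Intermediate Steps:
Function('X')(r, k) = 841
Mul(-1, Function('X')(2870, Add(-1424, Mul(-1, Function('E')(-1))))) = Mul(-1, 841) = -841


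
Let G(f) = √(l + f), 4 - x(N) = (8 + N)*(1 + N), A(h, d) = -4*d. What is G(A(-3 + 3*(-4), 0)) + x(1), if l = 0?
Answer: -14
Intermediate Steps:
x(N) = 4 - (1 + N)*(8 + N) (x(N) = 4 - (8 + N)*(1 + N) = 4 - (1 + N)*(8 + N))
G(f) = √f (G(f) = √(0 + f) = √f)
G(A(-3 + 3*(-4), 0)) + x(1) = √(-4*0) + (-4 - 1*1² - 9*1) = √0 + (-4 - 1*1 - 9) = 0 + (-4 - 1 - 9) = 0 - 14 = -14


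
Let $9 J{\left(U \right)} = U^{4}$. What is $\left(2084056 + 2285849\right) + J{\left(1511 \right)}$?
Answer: $\frac{5212680829786}{9} \approx 5.7919 \cdot 10^{11}$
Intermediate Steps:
$J{\left(U \right)} = \frac{U^{4}}{9}$
$\left(2084056 + 2285849\right) + J{\left(1511 \right)} = \left(2084056 + 2285849\right) + \frac{1511^{4}}{9} = 4369905 + \frac{1}{9} \cdot 5212641500641 = 4369905 + \frac{5212641500641}{9} = \frac{5212680829786}{9}$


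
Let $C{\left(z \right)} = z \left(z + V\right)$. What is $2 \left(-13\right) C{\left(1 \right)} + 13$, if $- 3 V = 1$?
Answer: $- \frac{13}{3} \approx -4.3333$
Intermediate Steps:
$V = - \frac{1}{3}$ ($V = \left(- \frac{1}{3}\right) 1 = - \frac{1}{3} \approx -0.33333$)
$C{\left(z \right)} = z \left(- \frac{1}{3} + z\right)$ ($C{\left(z \right)} = z \left(z - \frac{1}{3}\right) = z \left(- \frac{1}{3} + z\right)$)
$2 \left(-13\right) C{\left(1 \right)} + 13 = 2 \left(-13\right) 1 \left(- \frac{1}{3} + 1\right) + 13 = - 26 \cdot 1 \cdot \frac{2}{3} + 13 = \left(-26\right) \frac{2}{3} + 13 = - \frac{52}{3} + 13 = - \frac{13}{3}$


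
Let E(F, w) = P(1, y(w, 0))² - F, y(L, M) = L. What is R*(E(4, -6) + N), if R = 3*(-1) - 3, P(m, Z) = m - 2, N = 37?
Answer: -204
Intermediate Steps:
P(m, Z) = -2 + m
R = -6 (R = -3 - 3 = -6)
E(F, w) = 1 - F (E(F, w) = (-2 + 1)² - F = (-1)² - F = 1 - F)
R*(E(4, -6) + N) = -6*((1 - 1*4) + 37) = -6*((1 - 4) + 37) = -6*(-3 + 37) = -6*34 = -204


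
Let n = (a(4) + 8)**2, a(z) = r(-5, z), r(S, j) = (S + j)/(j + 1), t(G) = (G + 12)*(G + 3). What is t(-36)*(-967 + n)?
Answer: -17941968/25 ≈ -7.1768e+5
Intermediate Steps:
t(G) = (3 + G)*(12 + G) (t(G) = (12 + G)*(3 + G) = (3 + G)*(12 + G))
r(S, j) = (S + j)/(1 + j)
a(z) = (-5 + z)/(1 + z)
n = 1521/25 (n = ((-5 + 4)/(1 + 4) + 8)**2 = (-1/5 + 8)**2 = (39/5)**2 = 1521/25 ≈ 60.840)
t(-36)*(-967 + n) = (36 + (-36)**2 + 15*(-36))*(-967 + 1521/25) = (36 + 1296 - 540)*(-22654/25) = 792*(-22654/25) = -17941968/25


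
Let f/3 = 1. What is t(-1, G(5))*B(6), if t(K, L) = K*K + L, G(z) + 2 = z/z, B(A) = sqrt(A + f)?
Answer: 0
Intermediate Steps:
f = 3 (f = 3*1 = 3)
B(A) = sqrt(3 + A) (B(A) = sqrt(A + 3) = sqrt(3 + A))
G(z) = -1 (G(z) = -2 + z/z = -2 + 1 = -1)
t(K, L) = L + K**2 (t(K, L) = K**2 + L = L + K**2)
t(-1, G(5))*B(6) = (-1 + (-1)**2)*sqrt(3 + 6) = (-1 + 1)*sqrt(9) = 0*3 = 0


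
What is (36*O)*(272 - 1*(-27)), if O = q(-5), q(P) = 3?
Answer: 32292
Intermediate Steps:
O = 3
(36*O)*(272 - 1*(-27)) = (36*3)*(272 - 1*(-27)) = 108*(272 + 27) = 108*299 = 32292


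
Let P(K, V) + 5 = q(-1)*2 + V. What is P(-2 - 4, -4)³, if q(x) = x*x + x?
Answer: -729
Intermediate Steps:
q(x) = x + x² (q(x) = x² + x = x + x²)
P(K, V) = -5 + V (P(K, V) = -5 + (-(1 - 1)*2 + V) = -5 + (-1*0*2 + V) = -5 + (0*2 + V) = -5 + (0 + V) = -5 + V)
P(-2 - 4, -4)³ = (-5 - 4)³ = (-9)³ = -729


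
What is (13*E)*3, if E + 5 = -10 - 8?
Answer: -897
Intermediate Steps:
E = -23 (E = -5 + (-10 - 8) = -5 - 18 = -23)
(13*E)*3 = (13*(-23))*3 = -299*3 = -897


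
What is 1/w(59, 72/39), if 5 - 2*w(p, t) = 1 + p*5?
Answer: -2/291 ≈ -0.0068729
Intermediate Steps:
w(p, t) = 2 - 5*p/2 (w(p, t) = 5/2 - (1 + p*5)/2 = 5/2 - (1 + 5*p)/2 = 5/2 + (-1/2 - 5*p/2) = 2 - 5*p/2)
1/w(59, 72/39) = 1/(2 - 5/2*59) = 1/(2 - 295/2) = 1/(-291/2) = -2/291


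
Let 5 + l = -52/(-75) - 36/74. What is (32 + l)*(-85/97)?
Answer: -1283483/53835 ≈ -23.841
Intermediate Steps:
l = -13301/2775 (l = -5 + (-52/(-75) - 36/74) = -5 + (-52*(-1/75) - 36*1/74) = -5 + (52/75 - 18/37) = -5 + 574/2775 = -13301/2775 ≈ -4.7932)
(32 + l)*(-85/97) = (32 - 13301/2775)*(-85/97) = 75499*(-85*1/97)/2775 = (75499/2775)*(-85/97) = -1283483/53835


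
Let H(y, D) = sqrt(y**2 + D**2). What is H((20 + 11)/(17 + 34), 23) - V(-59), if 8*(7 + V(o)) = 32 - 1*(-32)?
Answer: -1 + sqrt(1376890)/51 ≈ 22.008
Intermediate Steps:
V(o) = 1 (V(o) = -7 + (32 - 1*(-32))/8 = -7 + (32 + 32)/8 = -7 + (1/8)*64 = -7 + 8 = 1)
H(y, D) = sqrt(D**2 + y**2)
H((20 + 11)/(17 + 34), 23) - V(-59) = sqrt(23**2 + ((20 + 11)/(17 + 34))**2) - 1*1 = sqrt(529 + (31/51)**2) - 1 = sqrt(529 + 961/2601) - 1 = sqrt(1376890/2601) - 1 = sqrt(1376890)/51 - 1 = -1 + sqrt(1376890)/51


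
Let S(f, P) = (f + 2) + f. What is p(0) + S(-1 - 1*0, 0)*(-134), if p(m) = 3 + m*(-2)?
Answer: 3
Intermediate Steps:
S(f, P) = 2 + 2*f (S(f, P) = (2 + f) + f = 2 + 2*f)
p(m) = 3 - 2*m
p(0) + S(-1 - 1*0, 0)*(-134) = (3 - 2*0) + (2 + 2*(-1 - 1*0))*(-134) = (3 + 0) + (2 + 2*(-1 + 0))*(-134) = 3 + (2 + 2*(-1))*(-134) = 3 + (2 - 2)*(-134) = 3 + 0*(-134) = 3 + 0 = 3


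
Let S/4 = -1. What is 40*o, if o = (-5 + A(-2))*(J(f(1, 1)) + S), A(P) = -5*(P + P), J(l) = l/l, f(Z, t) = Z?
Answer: -1800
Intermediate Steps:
S = -4 (S = 4*(-1) = -4)
J(l) = 1
A(P) = -10*P
o = -45 (o = (-5 - 10*(-2))*(1 - 4) = (-5 + 20)*(-3) = 15*(-3) = -45)
40*o = 40*(-45) = -1800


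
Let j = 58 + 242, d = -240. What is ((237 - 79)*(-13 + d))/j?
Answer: -19987/150 ≈ -133.25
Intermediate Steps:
j = 300
((237 - 79)*(-13 + d))/j = ((237 - 79)*(-13 - 240))/300 = (158*(-253))*(1/300) = -39974*1/300 = -19987/150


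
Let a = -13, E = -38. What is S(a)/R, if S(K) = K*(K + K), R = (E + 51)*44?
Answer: 13/22 ≈ 0.59091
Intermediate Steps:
R = 572 (R = (-38 + 51)*44 = 13*44 = 572)
S(K) = 2*K² (S(K) = K*(2*K) = 2*K²)
S(a)/R = (2*(-13)²)/572 = (2*169)*(1/572) = 338*(1/572) = 13/22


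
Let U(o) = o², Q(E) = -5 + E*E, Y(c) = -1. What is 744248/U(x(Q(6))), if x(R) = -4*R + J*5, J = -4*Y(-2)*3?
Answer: 93031/512 ≈ 181.70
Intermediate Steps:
J = 12 (J = -4*(-1)*3 = 4*3 = 12)
Q(E) = -5 + E²
x(R) = 60 - 4*R (x(R) = -4*R + 12*5 = -4*R + 60 = 60 - 4*R)
744248/U(x(Q(6))) = 744248/((60 - 4*(-5 + 6²))²) = 744248/((60 - 4*(-5 + 36))²) = 744248/((60 - 4*31)²) = 744248/((60 - 124)²) = 744248/((-64)²) = 744248/4096 = 744248*(1/4096) = 93031/512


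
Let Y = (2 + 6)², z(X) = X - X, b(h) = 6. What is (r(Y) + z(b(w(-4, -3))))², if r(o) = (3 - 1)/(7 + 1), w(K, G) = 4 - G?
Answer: 1/16 ≈ 0.062500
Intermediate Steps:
z(X) = 0
Y = 64 (Y = 8² = 64)
r(o) = ¼ (r(o) = 2/8 = 2*(⅛) = ¼)
(r(Y) + z(b(w(-4, -3))))² = (¼ + 0)² = (¼)² = 1/16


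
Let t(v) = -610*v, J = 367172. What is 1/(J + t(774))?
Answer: -1/104968 ≈ -9.5267e-6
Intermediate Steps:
1/(J + t(774)) = 1/(367172 - 610*774) = 1/(367172 - 472140) = 1/(-104968) = -1/104968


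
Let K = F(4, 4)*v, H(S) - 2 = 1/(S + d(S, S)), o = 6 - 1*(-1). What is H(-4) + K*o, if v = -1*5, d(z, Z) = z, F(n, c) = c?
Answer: -1105/8 ≈ -138.13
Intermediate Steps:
o = 7 (o = 6 + 1 = 7)
H(S) = 2 + 1/(2*S) (H(S) = 2 + 1/(S + S) = 2 + 1/(2*S))
v = -5
K = -20 (K = 4*(-5) = -20)
H(-4) + K*o = (2 + (1/2)/(-4)) - 20*7 = (2 + (1/2)*(-1/4)) - 140 = (2 - 1/8) - 140 = 15/8 - 140 = -1105/8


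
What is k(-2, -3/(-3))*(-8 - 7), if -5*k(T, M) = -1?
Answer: -3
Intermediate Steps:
k(T, M) = 1/5 (k(T, M) = -1/5*(-1) = 1/5)
k(-2, -3/(-3))*(-8 - 7) = (-8 - 7)/5 = (1/5)*(-15) = -3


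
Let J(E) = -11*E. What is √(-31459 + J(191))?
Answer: 2*I*√8390 ≈ 183.19*I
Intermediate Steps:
√(-31459 + J(191)) = √(-31459 - 11*191) = √(-31459 - 2101) = √(-33560) = 2*I*√8390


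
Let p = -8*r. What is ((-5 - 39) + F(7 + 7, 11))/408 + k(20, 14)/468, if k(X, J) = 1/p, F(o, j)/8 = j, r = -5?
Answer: 34337/318240 ≈ 0.10790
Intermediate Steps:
F(o, j) = 8*j
p = 40 (p = -8*(-5) = 40)
k(X, J) = 1/40
((-5 - 39) + F(7 + 7, 11))/408 + k(20, 14)/468 = ((-5 - 39) + 8*11)/408 + (1/40)/468 = (-44 + 88)*(1/408) + (1/40)*(1/468) = 44*(1/408) + 1/18720 = 11/102 + 1/18720 = 34337/318240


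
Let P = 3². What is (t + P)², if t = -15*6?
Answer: 6561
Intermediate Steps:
P = 9
t = -90
(t + P)² = (-90 + 9)² = (-81)² = 6561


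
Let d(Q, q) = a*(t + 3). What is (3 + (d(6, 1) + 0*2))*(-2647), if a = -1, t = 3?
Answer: 7941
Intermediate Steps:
d(Q, q) = -6 (d(Q, q) = -(3 + 3) = -1*6 = -6)
(3 + (d(6, 1) + 0*2))*(-2647) = (3 + (-6 + 0*2))*(-2647) = (3 + (-6 + 0))*(-2647) = (3 - 6)*(-2647) = -3*(-2647) = 7941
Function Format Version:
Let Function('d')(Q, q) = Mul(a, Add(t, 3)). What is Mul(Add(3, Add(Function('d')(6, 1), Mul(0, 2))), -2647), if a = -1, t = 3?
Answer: 7941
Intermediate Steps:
Function('d')(Q, q) = -6 (Function('d')(Q, q) = Mul(-1, Add(3, 3)) = Mul(-1, 6) = -6)
Mul(Add(3, Add(Function('d')(6, 1), Mul(0, 2))), -2647) = Mul(Add(3, Add(-6, Mul(0, 2))), -2647) = Mul(Add(3, Add(-6, 0)), -2647) = Mul(Add(3, -6), -2647) = Mul(-3, -2647) = 7941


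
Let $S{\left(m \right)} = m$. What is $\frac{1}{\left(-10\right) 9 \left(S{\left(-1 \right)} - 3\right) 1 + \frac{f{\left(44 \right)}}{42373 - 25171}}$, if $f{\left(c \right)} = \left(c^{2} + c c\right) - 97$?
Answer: $\frac{17202}{6196495} \approx 0.0027761$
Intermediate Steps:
$f{\left(c \right)} = -97 + 2 c^{2}$ ($f{\left(c \right)} = \left(c^{2} + c^{2}\right) - 97 = 2 c^{2} - 97 = -97 + 2 c^{2}$)
$\frac{1}{\left(-10\right) 9 \left(S{\left(-1 \right)} - 3\right) 1 + \frac{f{\left(44 \right)}}{42373 - 25171}} = \frac{1}{\left(-10\right) 9 \left(-1 - 3\right) 1 + \frac{-97 + 2 \cdot 44^{2}}{42373 - 25171}} = \frac{1}{- 90 \left(\left(-4\right) 1\right) + \frac{-97 + 2 \cdot 1936}{42373 - 25171}} = \frac{1}{\left(-90\right) \left(-4\right) + \frac{-97 + 3872}{17202}} = \frac{1}{360 + 3775 \cdot \frac{1}{17202}} = \frac{1}{360 + \frac{3775}{17202}} = \frac{1}{\frac{6196495}{17202}} = \frac{17202}{6196495}$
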